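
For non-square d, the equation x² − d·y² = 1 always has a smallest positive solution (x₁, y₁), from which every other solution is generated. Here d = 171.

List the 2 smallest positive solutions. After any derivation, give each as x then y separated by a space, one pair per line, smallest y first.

170 13
57799 4420

√171 = [13; 13,26, …], period ℓ=2 (even) → k=1
k=0  a_k=13  p_k/q_k = 13/1
k=1  a_k=13  p_k/q_k = 170/13
fundamental: x₁=170, y₁=13  (since 28900 − 171·169 = 1)
(170+13√171)^2 = 57799 + 4420√171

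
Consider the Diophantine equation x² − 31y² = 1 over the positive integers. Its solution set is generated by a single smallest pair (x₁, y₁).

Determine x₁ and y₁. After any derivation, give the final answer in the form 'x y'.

[5; 1,1,3,5,3,1,1,10] for √31; ℓ=8 ⇒ convergent index 7
step 0: (5, 1)  from 5·(1,0) + (0,1)
…
step 2: (11, 2)  from 1·(6,1) + (5,1)
step 3: (39, 7)  from 3·(11,2) + (6,1)
step 4: (206, 37)  from 5·(39,7) + (11,2)
step 5: (657, 118)  from 3·(206,37) + (39,7)
step 6: (863, 155)  from 1·(657,118) + (206,37)
step 7: (1520, 273)  from 1·(863,155) + (657,118)
(x₁, y₁) = (1520, 273);  1520² − 31·273² = 1 ✓

1520 273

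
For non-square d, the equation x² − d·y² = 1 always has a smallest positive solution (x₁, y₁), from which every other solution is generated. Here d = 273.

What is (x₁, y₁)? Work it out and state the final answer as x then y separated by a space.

√273 = [16; 1,1,10,1,1,32, …], period ℓ=6 (even) → k=5
step 0: (16, 1)  from 16·(1,0) + (0,1)
step 1: (17, 1)  from 1·(16,1) + (1,0)
step 2: (33, 2)  from 1·(17,1) + (16,1)
step 3: (347, 21)  from 10·(33,2) + (17,1)
step 4: (380, 23)  from 1·(347,21) + (33,2)
step 5: (727, 44)  from 1·(380,23) + (347,21)
→ (727, 44).  Check: 727²=528529, 273·44²=528528, difference 1.

727 44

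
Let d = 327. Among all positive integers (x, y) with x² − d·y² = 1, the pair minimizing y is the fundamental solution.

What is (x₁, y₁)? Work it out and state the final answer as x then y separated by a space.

217 12

[18; 12,36] for √327; ℓ=2 ⇒ convergent index 1
a_0=18:  p_0=18·1+0=18,  q_0=18·0+1=1
a_1=12:  p_1=12·18+1=217,  q_1=12·1+0=12
→ (217, 12).  Check: 217²=47089, 327·12²=47088, difference 1.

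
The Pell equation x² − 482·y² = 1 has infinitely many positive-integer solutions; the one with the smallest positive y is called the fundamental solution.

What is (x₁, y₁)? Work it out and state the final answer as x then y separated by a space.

483 22

√482 = [21; 1,20,1,42, …], period ℓ=4 (even) → k=3
k=0  a_k=21  p_k/q_k = 21/1
k=1  a_k=1  p_k/q_k = 22/1
k=2  a_k=20  p_k/q_k = 461/21
k=3  a_k=1  p_k/q_k = 483/22
fundamental: x₁=483, y₁=22  (since 233289 − 482·484 = 1)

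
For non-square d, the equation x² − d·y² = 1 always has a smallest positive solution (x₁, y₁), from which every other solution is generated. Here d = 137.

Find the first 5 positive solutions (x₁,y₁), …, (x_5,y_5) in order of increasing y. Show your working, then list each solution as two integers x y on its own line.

6083073 519712
74007554246657 6322892069952
900386710067742990849 76925228065277725280
10954236171143757109591351297 935883555725460013412300928
133270836576615035597116312473600513 11386095977955005515107946008258208

d=137: √d = [11; 1,2,2,1,1,2,2,1,22] (ℓ=9, odd), read p_17/q_17
a_0=11:  p_0=11·1+0=11,  q_0=11·0+1=1
a_1=1:  p_1=1·11+1=12,  q_1=1·1+0=1
a_2=2:  p_2=2·12+11=35,  q_2=2·1+1=3
a_3=2:  p_3=2·35+12=82,  q_3=2·3+1=7
a_4=1:  p_4=1·82+35=117,  q_4=1·7+3=10
a_5=1:  p_5=1·117+82=199,  q_5=1·10+7=17
a_6=2:  p_6=2·199+117=515,  q_6=2·17+10=44
a_7=2:  p_7=2·515+199=1229,  q_7=2·44+17=105
a_8=1:  p_8=1·1229+515=1744,  q_8=1·105+44=149
…
a_10=1:  p_10=1·39597+1744=41341,  q_10=1·3383+149=3532
a_11=2:  p_11=2·41341+39597=122279,  q_11=2·3532+3383=10447
a_12=2:  p_12=2·122279+41341=285899,  q_12=2·10447+3532=24426
a_13=1:  p_13=1·285899+122279=408178,  q_13=1·24426+10447=34873
a_14=1:  p_14=1·408178+285899=694077,  q_14=1·34873+24426=59299
a_15=2:  p_15=2·694077+408178=1796332,  q_15=2·59299+34873=153471
a_16=2:  p_16=2·1796332+694077=4286741,  q_16=2·153471+59299=366241
a_17=1:  p_17=1·4286741+1796332=6083073,  q_17=1·366241+153471=519712
→ (6083073, 519712).  Check: 6083073²=37003777123329, 137·519712²=37003777123328, difference 1.
(x_2, y_2) = (6083073·6083073 + 137·519712·519712, 6083073·519712 + 519712·6083073) = (74007554246657, 6322892069952)
(x_3, y_3) = (6083073·74007554246657 + 137·519712·6322892069952, 6083073·6322892069952 + 519712·74007554246657) = (900386710067742990849, 76925228065277725280)
(x_4, y_4) = (6083073·900386710067742990849 + 137·519712·76925228065277725280, 6083073·76925228065277725280 + 519712·900386710067742990849) = (10954236171143757109591351297, 935883555725460013412300928)
(x_5, y_5) = (6083073·10954236171143757109591351297 + 137·519712·935883555725460013412300928, 6083073·935883555725460013412300928 + 519712·10954236171143757109591351297) = (133270836576615035597116312473600513, 11386095977955005515107946008258208)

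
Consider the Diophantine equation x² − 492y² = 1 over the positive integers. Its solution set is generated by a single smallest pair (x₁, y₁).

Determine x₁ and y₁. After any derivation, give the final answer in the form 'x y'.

[22; 5,1,1,10,1,1,5,44] for √492; ℓ=8 ⇒ convergent index 7
k=0  a_k=22  p_k/q_k = 22/1
k=1  a_k=5  p_k/q_k = 111/5
k=2  a_k=1  p_k/q_k = 133/6
…
k=4  a_k=10  p_k/q_k = 2573/116
k=5  a_k=1  p_k/q_k = 2817/127
k=6  a_k=1  p_k/q_k = 5390/243
k=7  a_k=5  p_k/q_k = 29767/1342
fundamental: x₁=29767, y₁=1342  (since 886074289 − 492·1800964 = 1)

29767 1342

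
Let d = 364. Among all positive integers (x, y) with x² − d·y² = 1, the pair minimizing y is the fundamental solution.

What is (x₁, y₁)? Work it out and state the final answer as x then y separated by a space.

[19; 12,1,2,3,1,8,1,3,2,1,12,38] for √364; ℓ=12 ⇒ convergent index 11
i=0: a=19 ⇒ p=19, q=1
i=1: a=12 ⇒ p=229, q=12
…
i=4: a=3 ⇒ p=2423, q=127
…
i=6: a=8 ⇒ p=27607, q=1447
i=7: a=1 ⇒ p=30755, q=1612
…
i=9: a=2 ⇒ p=270499, q=14178
i=10: a=1 ⇒ p=390371, q=20461
i=11: a=12 ⇒ p=4954951, q=259710
fundamental: x₁=4954951, y₁=259710  (since 24551539412401 − 364·67449284100 = 1)

4954951 259710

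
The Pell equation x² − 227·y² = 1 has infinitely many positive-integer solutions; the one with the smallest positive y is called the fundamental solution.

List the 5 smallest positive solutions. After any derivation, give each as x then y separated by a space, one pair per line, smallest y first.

226 15
102151 6780
46172026 3064545
20869653601 1385167560
9433037255626 626092672575

√227 = [15; 15,30, …], period ℓ=2 (even) → k=1
i=0: a=15 ⇒ p=15, q=1
i=1: a=15 ⇒ p=226, q=15
(x₁, y₁) = (226, 15);  226² − 227·15² = 1 ✓
(x_2, y_2) = (226·226 + 227·15·15, 226·15 + 15·226) = (102151, 6780)
(x_3, y_3) = (226·102151 + 227·15·6780, 226·6780 + 15·102151) = (46172026, 3064545)
(x_4, y_4) = (226·46172026 + 227·15·3064545, 226·3064545 + 15·46172026) = (20869653601, 1385167560)
(x_5, y_5) = (226·20869653601 + 227·15·1385167560, 226·1385167560 + 15·20869653601) = (9433037255626, 626092672575)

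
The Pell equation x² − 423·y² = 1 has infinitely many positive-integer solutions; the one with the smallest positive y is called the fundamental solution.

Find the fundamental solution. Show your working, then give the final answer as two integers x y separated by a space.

4607 224

√423 = [20; 1,1,3,4,3,1,1,40, …], period ℓ=8 (even) → k=7
i=0: a=20 ⇒ p=20, q=1
i=1: a=1 ⇒ p=21, q=1
i=2: a=1 ⇒ p=41, q=2
i=3: a=3 ⇒ p=144, q=7
i=4: a=4 ⇒ p=617, q=30
i=5: a=3 ⇒ p=1995, q=97
i=6: a=1 ⇒ p=2612, q=127
i=7: a=1 ⇒ p=4607, q=224
fundamental: x₁=4607, y₁=224  (since 21224449 − 423·50176 = 1)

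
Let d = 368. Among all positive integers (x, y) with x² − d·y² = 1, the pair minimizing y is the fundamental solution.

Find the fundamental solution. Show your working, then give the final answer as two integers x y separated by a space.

d=368: √d = [19; 5,2,5,38] (ℓ=4, even), read p_3/q_3
a_0=19:  p_0=19·1+0=19,  q_0=19·0+1=1
…
a_2=2:  p_2=2·96+19=211,  q_2=2·5+1=11
a_3=5:  p_3=5·211+96=1151,  q_3=5·11+5=60
→ (1151, 60).  Check: 1151²=1324801, 368·60²=1324800, difference 1.

1151 60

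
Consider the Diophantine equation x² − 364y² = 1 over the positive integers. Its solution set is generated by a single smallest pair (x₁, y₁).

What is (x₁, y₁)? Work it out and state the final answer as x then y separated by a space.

d=364: √d = [19; 12,1,2,3,1,8,1,3,2,1,12,38] (ℓ=12, even), read p_11/q_11
k=0  a_k=19  p_k/q_k = 19/1
k=1  a_k=12  p_k/q_k = 229/12
…
k=3  a_k=2  p_k/q_k = 725/38
k=4  a_k=3  p_k/q_k = 2423/127
k=5  a_k=1  p_k/q_k = 3148/165
k=6  a_k=8  p_k/q_k = 27607/1447
k=7  a_k=1  p_k/q_k = 30755/1612
k=8  a_k=3  p_k/q_k = 119872/6283
k=9  a_k=2  p_k/q_k = 270499/14178
k=10  a_k=1  p_k/q_k = 390371/20461
k=11  a_k=12  p_k/q_k = 4954951/259710
(x₁, y₁) = (4954951, 259710);  4954951² − 364·259710² = 1 ✓

4954951 259710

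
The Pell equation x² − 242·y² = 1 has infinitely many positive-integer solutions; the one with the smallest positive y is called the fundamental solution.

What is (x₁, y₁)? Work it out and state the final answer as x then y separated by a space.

d=242: √d = [15; 1,1,3,1,14,1,3,1,1,30] (ℓ=10, even), read p_9/q_9
a_0=15:  p_0=15·1+0=15,  q_0=15·0+1=1
a_1=1:  p_1=1·15+1=16,  q_1=1·1+0=1
…
a_3=3:  p_3=3·31+16=109,  q_3=3·2+1=7
…
a_6=1:  p_6=1·2069+140=2209,  q_6=1·133+9=142
…
a_8=1:  p_8=1·8696+2209=10905,  q_8=1·559+142=701
a_9=1:  p_9=1·10905+8696=19601,  q_9=1·701+559=1260
→ (19601, 1260).  Check: 19601²=384199201, 242·1260²=384199200, difference 1.

19601 1260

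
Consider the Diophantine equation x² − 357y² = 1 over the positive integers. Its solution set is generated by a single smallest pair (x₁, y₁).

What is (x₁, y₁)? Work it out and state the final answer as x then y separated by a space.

√357 = [18; 1,8,2,8,1,36, …], period ℓ=6 (even) → k=5
a_0=18:  p_0=18·1+0=18,  q_0=18·0+1=1
a_1=1:  p_1=1·18+1=19,  q_1=1·1+0=1
a_2=8:  p_2=8·19+18=170,  q_2=8·1+1=9
a_3=2:  p_3=2·170+19=359,  q_3=2·9+1=19
a_4=8:  p_4=8·359+170=3042,  q_4=8·19+9=161
a_5=1:  p_5=1·3042+359=3401,  q_5=1·161+19=180
(x₁, y₁) = (3401, 180);  3401² − 357·180² = 1 ✓

3401 180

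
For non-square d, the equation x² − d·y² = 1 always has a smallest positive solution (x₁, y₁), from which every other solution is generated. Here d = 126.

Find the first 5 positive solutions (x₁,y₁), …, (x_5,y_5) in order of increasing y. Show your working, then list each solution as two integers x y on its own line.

449 40
403201 35920
362074049 32256120
325142092801 28965959840
291977237261249 26011399680200

d=126: √d = [11; 4,2,4,22] (ℓ=4, even), read p_3/q_3
step 0: (11, 1)  from 11·(1,0) + (0,1)
…
step 2: (101, 9)  from 2·(45,4) + (11,1)
step 3: (449, 40)  from 4·(101,9) + (45,4)
→ (449, 40).  Check: 449²=201601, 126·40²=201600, difference 1.
(x_2, y_2) = (449·449 + 126·40·40, 449·40 + 40·449) = (403201, 35920)
(x_3, y_3) = (449·403201 + 126·40·35920, 449·35920 + 40·403201) = (362074049, 32256120)
(x_4, y_4) = (449·362074049 + 126·40·32256120, 449·32256120 + 40·362074049) = (325142092801, 28965959840)
(x_5, y_5) = (449·325142092801 + 126·40·28965959840, 449·28965959840 + 40·325142092801) = (291977237261249, 26011399680200)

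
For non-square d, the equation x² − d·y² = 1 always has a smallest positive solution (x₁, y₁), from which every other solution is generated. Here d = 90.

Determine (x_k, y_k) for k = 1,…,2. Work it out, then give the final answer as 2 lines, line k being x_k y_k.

√90 → a₀=9, period (2,18); ℓ=2 even so k=1
a_0=9:  p_0=9·1+0=9,  q_0=9·0+1=1
a_1=2:  p_1=2·9+1=19,  q_1=2·1+0=2
fundamental: x₁=19, y₁=2  (since 361 − 90·4 = 1)
(19+2√90)^2 = 721 + 76√90

19 2
721 76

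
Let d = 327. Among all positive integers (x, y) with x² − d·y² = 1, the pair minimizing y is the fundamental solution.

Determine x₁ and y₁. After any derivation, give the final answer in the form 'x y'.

d=327: √d = [18; 12,36] (ℓ=2, even), read p_1/q_1
i=0: a=18 ⇒ p=18, q=1
i=1: a=12 ⇒ p=217, q=12
(x₁, y₁) = (217, 12);  217² − 327·12² = 1 ✓

217 12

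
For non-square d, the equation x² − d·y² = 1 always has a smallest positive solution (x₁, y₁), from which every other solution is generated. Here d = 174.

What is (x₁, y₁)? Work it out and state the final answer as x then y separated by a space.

√174 → a₀=13, period (5,4,5,26); ℓ=4 even so k=3
step 0: (13, 1)  from 13·(1,0) + (0,1)
…
step 2: (277, 21)  from 4·(66,5) + (13,1)
step 3: (1451, 110)  from 5·(277,21) + (66,5)
→ (1451, 110).  Check: 1451²=2105401, 174·110²=2105400, difference 1.

1451 110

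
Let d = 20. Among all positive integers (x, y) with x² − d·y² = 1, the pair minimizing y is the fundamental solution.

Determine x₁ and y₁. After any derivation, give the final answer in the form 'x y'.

[4; 2,8] for √20; ℓ=2 ⇒ convergent index 1
i=0: a=4 ⇒ p=4, q=1
i=1: a=2 ⇒ p=9, q=2
fundamental: x₁=9, y₁=2  (since 81 − 20·4 = 1)

9 2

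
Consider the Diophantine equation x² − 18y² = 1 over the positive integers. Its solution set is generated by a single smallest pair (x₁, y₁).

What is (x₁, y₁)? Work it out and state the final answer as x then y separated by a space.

17 4

√18 = [4; 4,8, …], period ℓ=2 (even) → k=1
a_0=4:  p_0=4·1+0=4,  q_0=4·0+1=1
a_1=4:  p_1=4·4+1=17,  q_1=4·1+0=4
→ (17, 4).  Check: 17²=289, 18·4²=288, difference 1.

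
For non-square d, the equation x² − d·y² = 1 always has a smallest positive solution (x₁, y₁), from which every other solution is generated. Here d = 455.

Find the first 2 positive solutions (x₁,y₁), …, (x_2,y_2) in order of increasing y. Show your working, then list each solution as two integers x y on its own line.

√455 → a₀=21, period (3,42); ℓ=2 even so k=1
i=0: a=21 ⇒ p=21, q=1
i=1: a=3 ⇒ p=64, q=3
fundamental: x₁=64, y₁=3  (since 4096 − 455·9 = 1)
k=2:  x_2 = 64·64+455·3·3 = 8191,  y_2 = 64·3+3·64 = 384

64 3
8191 384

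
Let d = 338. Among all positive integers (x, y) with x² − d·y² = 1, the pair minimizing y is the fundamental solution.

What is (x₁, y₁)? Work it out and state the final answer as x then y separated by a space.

√338 → a₀=18, period (2,1,1,2,36); ℓ=5 odd so k=9
i=0: a=18 ⇒ p=18, q=1
i=1: a=2 ⇒ p=37, q=2
i=2: a=1 ⇒ p=55, q=3
…
i=4: a=2 ⇒ p=239, q=13
i=5: a=36 ⇒ p=8696, q=473
i=6: a=2 ⇒ p=17631, q=959
…
i=8: a=1 ⇒ p=43958, q=2391
i=9: a=2 ⇒ p=114243, q=6214
(x₁, y₁) = (114243, 6214);  114243² − 338·6214² = 1 ✓

114243 6214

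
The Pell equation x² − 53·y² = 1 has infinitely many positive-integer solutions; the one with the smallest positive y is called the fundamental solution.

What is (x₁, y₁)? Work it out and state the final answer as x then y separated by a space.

[7; 3,1,1,3,14] for √53; ℓ=5 ⇒ convergent index 9
i=0: a=7 ⇒ p=7, q=1
…
i=7: a=1 ⇒ p=10578, q=1453
i=8: a=1 ⇒ p=18557, q=2549
i=9: a=3 ⇒ p=66249, q=9100
(x₁, y₁) = (66249, 9100);  66249² − 53·9100² = 1 ✓

66249 9100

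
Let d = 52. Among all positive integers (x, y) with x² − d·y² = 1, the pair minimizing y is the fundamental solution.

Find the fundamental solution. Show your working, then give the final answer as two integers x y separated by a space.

649 90

[7; 4,1,2,1,4,14] for √52; ℓ=6 ⇒ convergent index 5
a_0=7:  p_0=7·1+0=7,  q_0=7·0+1=1
…
a_3=2:  p_3=2·36+29=101,  q_3=2·5+4=14
a_4=1:  p_4=1·101+36=137,  q_4=1·14+5=19
a_5=4:  p_5=4·137+101=649,  q_5=4·19+14=90
→ (649, 90).  Check: 649²=421201, 52·90²=421200, difference 1.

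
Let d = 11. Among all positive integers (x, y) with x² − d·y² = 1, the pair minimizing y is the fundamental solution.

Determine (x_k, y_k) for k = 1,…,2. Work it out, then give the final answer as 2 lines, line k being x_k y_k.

10 3
199 60

d=11: √d = [3; 3,6] (ℓ=2, even), read p_1/q_1
step 0: (3, 1)  from 3·(1,0) + (0,1)
step 1: (10, 3)  from 3·(3,1) + (1,0)
(x₁, y₁) = (10, 3);  10² − 11·3² = 1 ✓
k=2:  x_2 = 10·10+11·3·3 = 199,  y_2 = 10·3+3·10 = 60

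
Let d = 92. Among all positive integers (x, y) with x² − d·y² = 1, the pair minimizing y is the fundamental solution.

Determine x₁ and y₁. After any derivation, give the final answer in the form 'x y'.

√92 → a₀=9, period (1,1,2,4,2,1,1,18); ℓ=8 even so k=7
a_0=9:  p_0=9·1+0=9,  q_0=9·0+1=1
a_1=1:  p_1=1·9+1=10,  q_1=1·1+0=1
…
a_3=2:  p_3=2·19+10=48,  q_3=2·2+1=5
…
a_5=2:  p_5=2·211+48=470,  q_5=2·22+5=49
a_6=1:  p_6=1·470+211=681,  q_6=1·49+22=71
a_7=1:  p_7=1·681+470=1151,  q_7=1·71+49=120
→ (1151, 120).  Check: 1151²=1324801, 92·120²=1324800, difference 1.

1151 120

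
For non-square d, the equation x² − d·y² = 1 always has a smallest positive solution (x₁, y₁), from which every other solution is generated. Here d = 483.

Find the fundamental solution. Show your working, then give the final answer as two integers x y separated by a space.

[21; 1,42] for √483; ℓ=2 ⇒ convergent index 1
k=0  a_k=21  p_k/q_k = 21/1
k=1  a_k=1  p_k/q_k = 22/1
→ (22, 1).  Check: 22²=484, 483·1²=483, difference 1.

22 1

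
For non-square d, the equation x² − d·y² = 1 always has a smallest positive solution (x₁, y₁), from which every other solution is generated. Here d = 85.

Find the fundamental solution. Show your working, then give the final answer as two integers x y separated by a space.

285769 30996

√85 → a₀=9, period (4,1,1,4,18); ℓ=5 odd so k=9
k=0  a_k=9  p_k/q_k = 9/1
…
k=2  a_k=1  p_k/q_k = 46/5
k=3  a_k=1  p_k/q_k = 83/9
…
k=6  a_k=4  p_k/q_k = 27926/3029
…
k=8  a_k=1  p_k/q_k = 62739/6805
k=9  a_k=4  p_k/q_k = 285769/30996
→ (285769, 30996).  Check: 285769²=81663921361, 85·30996²=81663921360, difference 1.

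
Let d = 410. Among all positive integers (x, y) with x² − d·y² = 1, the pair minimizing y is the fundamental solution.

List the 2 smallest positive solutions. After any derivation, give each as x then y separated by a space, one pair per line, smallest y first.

d=410: √d = [20; 4,40] (ℓ=2, even), read p_1/q_1
step 0: (20, 1)  from 20·(1,0) + (0,1)
step 1: (81, 4)  from 4·(20,1) + (1,0)
→ (81, 4).  Check: 81²=6561, 410·4²=6560, difference 1.
k=2:  x_2 = 81·81+410·4·4 = 13121,  y_2 = 81·4+4·81 = 648

81 4
13121 648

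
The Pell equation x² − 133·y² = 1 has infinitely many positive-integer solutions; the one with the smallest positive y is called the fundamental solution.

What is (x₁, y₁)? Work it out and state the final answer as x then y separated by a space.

d=133: √d = [11; 1,1,7,5,1,…,1,1,22] (ℓ=16, even), read p_15/q_15
i=0: a=11 ⇒ p=11, q=1
…
i=2: a=1 ⇒ p=23, q=2
…
i=5: a=1 ⇒ p=1061, q=92
i=6: a=1 ⇒ p=1949, q=169
i=7: a=1 ⇒ p=3010, q=261
…
i=9: a=1 ⇒ p=10979, q=952
i=10: a=1 ⇒ p=18948, q=1643
…
i=12: a=5 ⇒ p=168583, q=14618
i=13: a=7 ⇒ p=1210008, q=104921
i=14: a=1 ⇒ p=1378591, q=119539
i=15: a=1 ⇒ p=2588599, q=224460
→ (2588599, 224460).  Check: 2588599²=6700844782801, 133·224460²=6700844782800, difference 1.

2588599 224460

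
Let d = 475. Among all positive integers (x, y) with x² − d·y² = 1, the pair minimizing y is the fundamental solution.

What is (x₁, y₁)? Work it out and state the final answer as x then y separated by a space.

57799 2652

d=475: √d = [21; 1,3,1,6,2,6,1,3,1,42] (ℓ=10, even), read p_9/q_9
k=0  a_k=21  p_k/q_k = 21/1
k=1  a_k=1  p_k/q_k = 22/1
…
k=4  a_k=6  p_k/q_k = 741/34
k=5  a_k=2  p_k/q_k = 1591/73
k=6  a_k=6  p_k/q_k = 10287/472
k=7  a_k=1  p_k/q_k = 11878/545
k=8  a_k=3  p_k/q_k = 45921/2107
k=9  a_k=1  p_k/q_k = 57799/2652
(x₁, y₁) = (57799, 2652);  57799² − 475·2652² = 1 ✓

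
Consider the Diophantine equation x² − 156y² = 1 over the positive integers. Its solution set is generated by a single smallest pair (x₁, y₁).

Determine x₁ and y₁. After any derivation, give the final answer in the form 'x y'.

√156 = [12; 2,24, …], period ℓ=2 (even) → k=1
k=0  a_k=12  p_k/q_k = 12/1
k=1  a_k=2  p_k/q_k = 25/2
(x₁, y₁) = (25, 2);  25² − 156·2² = 1 ✓

25 2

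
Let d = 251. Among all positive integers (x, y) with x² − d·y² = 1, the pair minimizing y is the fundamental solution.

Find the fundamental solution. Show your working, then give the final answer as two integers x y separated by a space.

3674890 231957

√251 → a₀=15, period (1,5,2,1,2,…,5,1,30); ℓ=14 even so k=13
a_0=15:  p_0=15·1+0=15,  q_0=15·0+1=1
a_1=1:  p_1=1·15+1=16,  q_1=1·1+0=1
…
a_6=2:  p_6=2·808+301=1917,  q_6=2·51+19=121
a_7=15:  p_7=15·1917+808=29563,  q_7=15·121+51=1866
…
a_9=2:  p_9=2·61043+29563=151649,  q_9=2·3853+1866=9572
…
a_11=2:  p_11=2·212692+151649=577033,  q_11=2·13425+9572=36422
a_12=5:  p_12=5·577033+212692=3097857,  q_12=5·36422+13425=195535
a_13=1:  p_13=1·3097857+577033=3674890,  q_13=1·195535+36422=231957
→ (3674890, 231957).  Check: 3674890²=13504816512100, 251·231957²=13504816512099, difference 1.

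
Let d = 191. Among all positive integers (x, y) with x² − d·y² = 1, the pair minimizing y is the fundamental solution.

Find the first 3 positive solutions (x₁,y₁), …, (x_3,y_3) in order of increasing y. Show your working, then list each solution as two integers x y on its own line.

8994000 650783
161784071999999 11706284604000
2910171887135973018000 210572647456751349217

√191 → a₀=13, period (1,4,1,1,3,…,4,1,26); ℓ=16 even so k=15
step 0: (13, 1)  from 13·(1,0) + (0,1)
…
step 2: (69, 5)  from 4·(14,1) + (13,1)
step 3: (83, 6)  from 1·(69,5) + (14,1)
…
step 10: (207083, 14984)  from 2·(83433,6037) + (40217,2910)
step 11: (704682, 50989)  from 3·(207083,14984) + (83433,6037)
…
step 13: (1616447, 116962)  from 1·(911765,65973) + (704682,50989)
step 14: (7377553, 533821)  from 4·(1616447,116962) + (911765,65973)
step 15: (8994000, 650783)  from 1·(7377553,533821) + (1616447,116962)
(x₁, y₁) = (8994000, 650783);  8994000² − 191·650783² = 1 ✓
n=2: (8994000,650783)∘(8994000,650783) = (8994000·8994000+191·650783·650783, 8994000·650783+650783·8994000) = (161784071999999,11706284604000)
n=3: (161784071999999,11706284604000)∘(8994000,650783) = (8994000·161784071999999+191·650783·11706284604000, 8994000·11706284604000+650783·161784071999999) = (2910171887135973018000,210572647456751349217)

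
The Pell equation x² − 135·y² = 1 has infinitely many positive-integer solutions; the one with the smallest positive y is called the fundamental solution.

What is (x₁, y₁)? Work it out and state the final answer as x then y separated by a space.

244 21

[11; 1,1,1,1,1,1,1,22] for √135; ℓ=8 ⇒ convergent index 7
k=0  a_k=11  p_k/q_k = 11/1
k=1  a_k=1  p_k/q_k = 12/1
…
k=3  a_k=1  p_k/q_k = 35/3
k=4  a_k=1  p_k/q_k = 58/5
k=5  a_k=1  p_k/q_k = 93/8
k=6  a_k=1  p_k/q_k = 151/13
k=7  a_k=1  p_k/q_k = 244/21
→ (244, 21).  Check: 244²=59536, 135·21²=59535, difference 1.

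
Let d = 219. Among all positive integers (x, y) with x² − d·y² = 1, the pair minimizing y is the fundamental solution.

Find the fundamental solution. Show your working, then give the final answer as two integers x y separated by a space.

[14; 1,3,1,28] for √219; ℓ=4 ⇒ convergent index 3
k=0  a_k=14  p_k/q_k = 14/1
…
k=2  a_k=3  p_k/q_k = 59/4
k=3  a_k=1  p_k/q_k = 74/5
fundamental: x₁=74, y₁=5  (since 5476 − 219·25 = 1)

74 5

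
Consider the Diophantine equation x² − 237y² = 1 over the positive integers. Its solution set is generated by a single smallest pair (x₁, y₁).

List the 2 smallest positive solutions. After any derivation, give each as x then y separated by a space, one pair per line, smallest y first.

228151 14820
104105757601 6762395640

√237 = [15; 2,1,1,7,10,7,1,1,2,30, …], period ℓ=10 (even) → k=9
k=0  a_k=15  p_k/q_k = 15/1
…
k=2  a_k=1  p_k/q_k = 46/3
k=3  a_k=1  p_k/q_k = 77/5
…
k=5  a_k=10  p_k/q_k = 5927/385
k=6  a_k=7  p_k/q_k = 42074/2733
k=7  a_k=1  p_k/q_k = 48001/3118
k=8  a_k=1  p_k/q_k = 90075/5851
k=9  a_k=2  p_k/q_k = 228151/14820
fundamental: x₁=228151, y₁=14820  (since 52052878801 − 237·219632400 = 1)
(228151+14820√237)^2 = 104105757601 + 6762395640√237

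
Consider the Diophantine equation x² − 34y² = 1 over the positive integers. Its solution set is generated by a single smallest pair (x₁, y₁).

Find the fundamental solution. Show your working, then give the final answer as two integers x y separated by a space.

d=34: √d = [5; 1,4,1,10] (ℓ=4, even), read p_3/q_3
a_0=5:  p_0=5·1+0=5,  q_0=5·0+1=1
…
a_2=4:  p_2=4·6+5=29,  q_2=4·1+1=5
a_3=1:  p_3=1·29+6=35,  q_3=1·5+1=6
fundamental: x₁=35, y₁=6  (since 1225 − 34·36 = 1)

35 6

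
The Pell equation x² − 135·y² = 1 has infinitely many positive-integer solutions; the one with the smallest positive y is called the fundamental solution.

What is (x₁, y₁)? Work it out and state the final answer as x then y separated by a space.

244 21

d=135: √d = [11; 1,1,1,1,1,1,1,22] (ℓ=8, even), read p_7/q_7
a_0=11:  p_0=11·1+0=11,  q_0=11·0+1=1
…
a_3=1:  p_3=1·23+12=35,  q_3=1·2+1=3
a_4=1:  p_4=1·35+23=58,  q_4=1·3+2=5
a_5=1:  p_5=1·58+35=93,  q_5=1·5+3=8
a_6=1:  p_6=1·93+58=151,  q_6=1·8+5=13
a_7=1:  p_7=1·151+93=244,  q_7=1·13+8=21
fundamental: x₁=244, y₁=21  (since 59536 − 135·441 = 1)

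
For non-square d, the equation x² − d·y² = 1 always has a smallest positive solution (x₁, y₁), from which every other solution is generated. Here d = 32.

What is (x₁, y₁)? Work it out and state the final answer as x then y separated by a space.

17 3

√32 = [5; 1,1,1,10, …], period ℓ=4 (even) → k=3
step 0: (5, 1)  from 5·(1,0) + (0,1)
step 1: (6, 1)  from 1·(5,1) + (1,0)
step 2: (11, 2)  from 1·(6,1) + (5,1)
step 3: (17, 3)  from 1·(11,2) + (6,1)
(x₁, y₁) = (17, 3);  17² − 32·3² = 1 ✓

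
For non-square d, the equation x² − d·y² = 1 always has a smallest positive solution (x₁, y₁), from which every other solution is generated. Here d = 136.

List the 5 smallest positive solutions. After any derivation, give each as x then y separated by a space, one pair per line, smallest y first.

35 3
2449 210
171395 14697
11995201 1028580
839492675 71985903

d=136: √d = [11; 1,1,1,22] (ℓ=4, even), read p_3/q_3
a_0=11:  p_0=11·1+0=11,  q_0=11·0+1=1
…
a_2=1:  p_2=1·12+11=23,  q_2=1·1+1=2
a_3=1:  p_3=1·23+12=35,  q_3=1·2+1=3
fundamental: x₁=35, y₁=3  (since 1225 − 136·9 = 1)
(x_2, y_2) = (35·35 + 136·3·3, 35·3 + 3·35) = (2449, 210)
(x_3, y_3) = (35·2449 + 136·3·210, 35·210 + 3·2449) = (171395, 14697)
(x_4, y_4) = (35·171395 + 136·3·14697, 35·14697 + 3·171395) = (11995201, 1028580)
(x_5, y_5) = (35·11995201 + 136·3·1028580, 35·1028580 + 3·11995201) = (839492675, 71985903)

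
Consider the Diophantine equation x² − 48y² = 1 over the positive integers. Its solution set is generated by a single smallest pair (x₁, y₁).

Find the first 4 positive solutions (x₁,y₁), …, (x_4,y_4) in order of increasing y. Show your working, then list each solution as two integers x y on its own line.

√48 → a₀=6, period (1,12); ℓ=2 even so k=1
step 0: (6, 1)  from 6·(1,0) + (0,1)
step 1: (7, 1)  from 1·(6,1) + (1,0)
→ (7, 1).  Check: 7²=49, 48·1²=48, difference 1.
(x_2, y_2) = (7·7 + 48·1·1, 7·1 + 1·7) = (97, 14)
(x_3, y_3) = (7·97 + 48·1·14, 7·14 + 1·97) = (1351, 195)
(x_4, y_4) = (7·1351 + 48·1·195, 7·195 + 1·1351) = (18817, 2716)

7 1
97 14
1351 195
18817 2716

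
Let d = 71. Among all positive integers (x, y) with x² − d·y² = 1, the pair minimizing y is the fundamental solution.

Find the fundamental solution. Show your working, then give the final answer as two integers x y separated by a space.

[8; 2,2,1,7,1,2,2,16] for √71; ℓ=8 ⇒ convergent index 7
a_0=8:  p_0=8·1+0=8,  q_0=8·0+1=1
…
a_3=1:  p_3=1·42+17=59,  q_3=1·5+2=7
a_4=7:  p_4=7·59+42=455,  q_4=7·7+5=54
a_5=1:  p_5=1·455+59=514,  q_5=1·54+7=61
a_6=2:  p_6=2·514+455=1483,  q_6=2·61+54=176
a_7=2:  p_7=2·1483+514=3480,  q_7=2·176+61=413
→ (3480, 413).  Check: 3480²=12110400, 71·413²=12110399, difference 1.

3480 413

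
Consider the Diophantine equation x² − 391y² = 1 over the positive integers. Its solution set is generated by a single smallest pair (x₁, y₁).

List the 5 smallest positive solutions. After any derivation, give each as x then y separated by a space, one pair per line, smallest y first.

√391 = [19; 1,3,2,2,1,…,3,1,38, …], period ℓ=16 (even) → k=15
a_0=19:  p_0=19·1+0=19,  q_0=19·0+1=1
a_1=1:  p_1=1·19+1=20,  q_1=1·1+0=1
a_2=3:  p_2=3·20+19=79,  q_2=3·1+1=4
a_3=2:  p_3=2·79+20=178,  q_3=2·4+1=9
a_4=2:  p_4=2·178+79=435,  q_4=2·9+4=22
a_5=1:  p_5=1·435+178=613,  q_5=1·22+9=31
…
a_8=19:  p_8=19·2709+1048=52519,  q_8=19·137+53=2656
a_9=2:  p_9=2·52519+2709=107747,  q_9=2·2656+137=5449
…
a_13=2:  p_13=2·696292+268013=1660597,  q_13=2·35213+13554=83980
a_14=3:  p_14=3·1660597+696292=5678083,  q_14=3·83980+35213=287153
a_15=1:  p_15=1·5678083+1660597=7338680,  q_15=1·287153+83980=371133
(x₁, y₁) = (7338680, 371133);  7338680² − 391·371133² = 1 ✓
n=2: (7338680,371133)∘(7338680,371133) = (7338680·7338680+391·371133·371133, 7338680·371133+371133·7338680) = (107712448284799,5447252648880)
n=3: (107712448284799,5447252648880)∘(7338680,371133) = (7338680·107712448284799+391·371133·5447252648880, 7338680·5447252648880+371133·107712448284799) = (1580934379957370111960,79951288138564985667)
n=4: (1580934379957370111960,79951288138564985667)∘(7338680,371133) = (7338680·1580934379957370111960+391·371133·79951288138564985667, 7338680·79951288138564985667+371133·1580934379957370111960) = (23203943031010998074028940801,1173473838473442730776750240)
n=5: (23203943031010998074028940801,1173473838473442730776750240)∘(7338680,371133) = (7338680·23203943031010998074028940801+391·371133·1173473838473442730776750240, 7338680·1173473838473442730776750240+371133·23203943031010998074028940801) = (340572625285638001757449457184853400,17223497977856489447705304337580733)

7338680 371133
107712448284799 5447252648880
1580934379957370111960 79951288138564985667
23203943031010998074028940801 1173473838473442730776750240
340572625285638001757449457184853400 17223497977856489447705304337580733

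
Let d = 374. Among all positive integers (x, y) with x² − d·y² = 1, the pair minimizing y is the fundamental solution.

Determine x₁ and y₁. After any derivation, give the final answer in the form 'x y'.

d=374: √d = [19; 2,1,18,1,2,38] (ℓ=6, even), read p_5/q_5
i=0: a=19 ⇒ p=19, q=1
i=1: a=2 ⇒ p=39, q=2
…
i=4: a=1 ⇒ p=1141, q=59
i=5: a=2 ⇒ p=3365, q=174
fundamental: x₁=3365, y₁=174  (since 11323225 − 374·30276 = 1)

3365 174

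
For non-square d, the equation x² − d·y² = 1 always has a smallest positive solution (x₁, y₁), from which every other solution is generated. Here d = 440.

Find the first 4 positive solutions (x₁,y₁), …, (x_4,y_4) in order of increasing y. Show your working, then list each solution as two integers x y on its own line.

21 1
881 42
36981 1763
1552321 74004

[20; 1,40] for √440; ℓ=2 ⇒ convergent index 1
i=0: a=20 ⇒ p=20, q=1
i=1: a=1 ⇒ p=21, q=1
fundamental: x₁=21, y₁=1  (since 441 − 440·1 = 1)
k=2:  x_2 = 21·21+440·1·1 = 881,  y_2 = 21·1+1·21 = 42
k=3:  x_3 = 21·881+440·1·42 = 36981,  y_3 = 21·42+1·881 = 1763
k=4:  x_4 = 21·36981+440·1·1763 = 1552321,  y_4 = 21·1763+1·36981 = 74004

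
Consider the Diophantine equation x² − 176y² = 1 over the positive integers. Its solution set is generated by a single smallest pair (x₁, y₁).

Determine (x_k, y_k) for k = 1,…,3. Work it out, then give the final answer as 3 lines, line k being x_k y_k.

199 15
79201 5970
31521799 2376045

√176 = [13; 3,1,3,26, …], period ℓ=4 (even) → k=3
k=0  a_k=13  p_k/q_k = 13/1
…
k=2  a_k=1  p_k/q_k = 53/4
k=3  a_k=3  p_k/q_k = 199/15
fundamental: x₁=199, y₁=15  (since 39601 − 176·225 = 1)
n=2: (199,15)∘(199,15) = (199·199+176·15·15, 199·15+15·199) = (79201,5970)
n=3: (79201,5970)∘(199,15) = (199·79201+176·15·5970, 199·5970+15·79201) = (31521799,2376045)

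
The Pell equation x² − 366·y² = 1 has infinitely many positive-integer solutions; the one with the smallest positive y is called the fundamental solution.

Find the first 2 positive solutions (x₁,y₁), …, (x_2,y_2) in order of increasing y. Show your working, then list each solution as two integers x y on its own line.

907925 47458
1648655611249 86176609300

√366 = [19; 7,1,1,1,2,12,2,1,1,1,7,38, …], period ℓ=12 (even) → k=11
k=0  a_k=19  p_k/q_k = 19/1
k=1  a_k=7  p_k/q_k = 134/7
k=2  a_k=1  p_k/q_k = 153/8
…
k=4  a_k=1  p_k/q_k = 440/23
k=5  a_k=2  p_k/q_k = 1167/61
…
k=7  a_k=2  p_k/q_k = 30055/1571
…
k=9  a_k=1  p_k/q_k = 74554/3897
k=10  a_k=1  p_k/q_k = 119053/6223
k=11  a_k=7  p_k/q_k = 907925/47458
(x₁, y₁) = (907925, 47458);  907925² − 366·47458² = 1 ✓
k=2:  x_2 = 907925·907925+366·47458·47458 = 1648655611249,  y_2 = 907925·47458+47458·907925 = 86176609300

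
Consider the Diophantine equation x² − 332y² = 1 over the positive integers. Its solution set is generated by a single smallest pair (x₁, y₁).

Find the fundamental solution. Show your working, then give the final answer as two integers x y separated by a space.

13447 738

√332 → a₀=18, period (4,1,1,8,1,1,4,36); ℓ=8 even so k=7
step 0: (18, 1)  from 18·(1,0) + (0,1)
step 1: (73, 4)  from 4·(18,1) + (1,0)
step 2: (91, 5)  from 1·(73,4) + (18,1)
step 3: (164, 9)  from 1·(91,5) + (73,4)
step 4: (1403, 77)  from 8·(164,9) + (91,5)
step 5: (1567, 86)  from 1·(1403,77) + (164,9)
step 6: (2970, 163)  from 1·(1567,86) + (1403,77)
step 7: (13447, 738)  from 4·(2970,163) + (1567,86)
(x₁, y₁) = (13447, 738);  13447² − 332·738² = 1 ✓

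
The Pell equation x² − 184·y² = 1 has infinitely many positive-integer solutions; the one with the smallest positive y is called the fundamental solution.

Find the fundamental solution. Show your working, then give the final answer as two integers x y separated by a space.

√184 → a₀=13, period (1,1,3,2,1,2,1,2,3,1,1,26); ℓ=12 even so k=11
i=0: a=13 ⇒ p=13, q=1
…
i=2: a=1 ⇒ p=27, q=2
i=3: a=3 ⇒ p=95, q=7
i=4: a=2 ⇒ p=217, q=16
i=5: a=1 ⇒ p=312, q=23
i=6: a=2 ⇒ p=841, q=62
i=7: a=1 ⇒ p=1153, q=85
i=8: a=2 ⇒ p=3147, q=232
i=9: a=3 ⇒ p=10594, q=781
i=10: a=1 ⇒ p=13741, q=1013
i=11: a=1 ⇒ p=24335, q=1794
(x₁, y₁) = (24335, 1794);  24335² − 184·1794² = 1 ✓

24335 1794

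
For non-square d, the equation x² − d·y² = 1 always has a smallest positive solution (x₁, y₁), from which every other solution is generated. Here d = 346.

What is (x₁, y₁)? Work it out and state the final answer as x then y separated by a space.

d=346: √d = [18; 1,1,1,1,36] (ℓ=5, odd), read p_9/q_9
k=0  a_k=18  p_k/q_k = 18/1
k=1  a_k=1  p_k/q_k = 19/1
k=2  a_k=1  p_k/q_k = 37/2
k=3  a_k=1  p_k/q_k = 56/3
…
k=5  a_k=36  p_k/q_k = 3404/183
…
k=7  a_k=1  p_k/q_k = 6901/371
k=8  a_k=1  p_k/q_k = 10398/559
k=9  a_k=1  p_k/q_k = 17299/930
→ (17299, 930).  Check: 17299²=299255401, 346·930²=299255400, difference 1.

17299 930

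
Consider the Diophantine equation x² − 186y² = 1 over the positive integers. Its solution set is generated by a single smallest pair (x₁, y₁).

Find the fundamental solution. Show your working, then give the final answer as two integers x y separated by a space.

7501 550

d=186: √d = [13; 1,1,1,3,4,3,1,1,1,26] (ℓ=10, even), read p_9/q_9
k=0  a_k=13  p_k/q_k = 13/1
k=1  a_k=1  p_k/q_k = 14/1
…
k=4  a_k=3  p_k/q_k = 150/11
…
k=7  a_k=1  p_k/q_k = 2714/199
k=8  a_k=1  p_k/q_k = 4787/351
k=9  a_k=1  p_k/q_k = 7501/550
(x₁, y₁) = (7501, 550);  7501² − 186·550² = 1 ✓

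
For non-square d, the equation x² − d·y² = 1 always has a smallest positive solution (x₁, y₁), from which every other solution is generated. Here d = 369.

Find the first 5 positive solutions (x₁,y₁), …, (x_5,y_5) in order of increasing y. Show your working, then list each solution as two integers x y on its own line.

8396801 437120
141012534067201 7340819306240
2368108374136006451201 123278797782910239360
39769069528107045198367948801 2070295065004669620717268480
667865925565355162349028245713920001 34767711344252426473018978470025600

√369 = [19; 4,1,3,2,7,4,7,2,3,1,4,38, …], period ℓ=12 (even) → k=11
step 0: (19, 1)  from 19·(1,0) + (0,1)
step 1: (77, 4)  from 4·(19,1) + (1,0)
…
step 4: (826, 43)  from 2·(365,19) + (96,5)
step 5: (6147, 320)  from 7·(826,43) + (365,19)
…
step 8: (393504, 20485)  from 2·(184045,9581) + (25414,1323)
step 9: (1364557, 71036)  from 3·(393504,20485) + (184045,9581)
step 10: (1758061, 91521)  from 1·(1364557,71036) + (393504,20485)
step 11: (8396801, 437120)  from 4·(1758061,91521) + (1364557,71036)
fundamental: x₁=8396801, y₁=437120  (since 70506267033601 − 369·191073894400 = 1)
n=2: (8396801,437120)∘(8396801,437120) = (8396801·8396801+369·437120·437120, 8396801·437120+437120·8396801) = (141012534067201,7340819306240)
n=3: (141012534067201,7340819306240)∘(8396801,437120) = (8396801·141012534067201+369·437120·7340819306240, 8396801·7340819306240+437120·141012534067201) = (2368108374136006451201,123278797782910239360)
n=4: (2368108374136006451201,123278797782910239360)∘(8396801,437120) = (8396801·2368108374136006451201+369·437120·123278797782910239360, 8396801·123278797782910239360+437120·2368108374136006451201) = (39769069528107045198367948801,2070295065004669620717268480)
n=5: (39769069528107045198367948801,2070295065004669620717268480)∘(8396801,437120) = (8396801·39769069528107045198367948801+369·437120·2070295065004669620717268480, 8396801·2070295065004669620717268480+437120·39769069528107045198367948801) = (667865925565355162349028245713920001,34767711344252426473018978470025600)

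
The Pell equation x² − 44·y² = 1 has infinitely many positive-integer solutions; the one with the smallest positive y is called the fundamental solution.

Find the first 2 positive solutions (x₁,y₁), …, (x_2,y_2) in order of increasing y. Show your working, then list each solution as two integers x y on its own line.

199 30
79201 11940

√44 → a₀=6, period (1,1,1,2,1,1,1,12); ℓ=8 even so k=7
step 0: (6, 1)  from 6·(1,0) + (0,1)
…
step 3: (20, 3)  from 1·(13,2) + (7,1)
…
step 5: (73, 11)  from 1·(53,8) + (20,3)
step 6: (126, 19)  from 1·(73,11) + (53,8)
step 7: (199, 30)  from 1·(126,19) + (73,11)
→ (199, 30).  Check: 199²=39601, 44·30²=39600, difference 1.
(x_2, y_2) = (199·199 + 44·30·30, 199·30 + 30·199) = (79201, 11940)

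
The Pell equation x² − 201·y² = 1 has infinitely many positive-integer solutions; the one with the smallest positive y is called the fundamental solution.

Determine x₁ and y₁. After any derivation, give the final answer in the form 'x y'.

[14; 5,1,1,1,2,…,1,5,28] for √201; ℓ=14 ⇒ convergent index 13
i=0: a=14 ⇒ p=14, q=1
i=1: a=5 ⇒ p=71, q=5
…
i=3: a=1 ⇒ p=156, q=11
i=4: a=1 ⇒ p=241, q=17
i=5: a=2 ⇒ p=638, q=45
i=6: a=1 ⇒ p=879, q=62
…
i=8: a=1 ⇒ p=8549, q=603
i=9: a=2 ⇒ p=24768, q=1747
…
i=12: a=1 ⇒ p=91402, q=6447
i=13: a=5 ⇒ p=515095, q=36332
(x₁, y₁) = (515095, 36332);  515095² − 201·36332² = 1 ✓

515095 36332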